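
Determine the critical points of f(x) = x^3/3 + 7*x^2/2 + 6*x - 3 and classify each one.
f'(x) = x^2 + 7*x + 6

Solve f'(x) = 0:
  Factor: x^2 + 7*x + 6 = (x + 1)*(x + 6) = 0.
  ⇒ x = -6, -1

f''(x) = 2*x + 7
Second-derivative test at each critical point:
  f''(-6) = -5 < 0 → local maximum
  f''(-1) = 5 > 0 → local minimum

Critical points: x = -6 (local maximum); x = -1 (local minimum)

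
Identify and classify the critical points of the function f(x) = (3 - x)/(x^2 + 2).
f'(x) = (-x^2 + 2*x*(x - 3) - 2)/(x^2 + 2)^2

Solve f'(x) = 0:
  f'(x) = (x^2 - 6*x - 2)/(x^2 + 2)^2; the denominator is positive wherever f is defined, so f'(x) = 0 ⇔ x^2 - 6*x - 2 = 0.
  x^2 - 6*x - 2 = 0 has no rational roots; quadratic formula: x = (6 ± √44)/2.
  ⇒ x = 3 - sqrt(11) ≈ -0.3166, 3 + sqrt(11) ≈ 6.3166

f''(x) = 2*(4*x^2*(3 - x) + 3*(x - 1)*(x^2 + 2))/(x^2 + 2)^3
Second-derivative test at each critical point:
  f''(-0.3166) = -1.5038 < 0 → local maximum
  f''(6.3166) = 0.0038 > 0 → local minimum

Critical points: x = 3 - sqrt(11) ≈ -0.3166 (local maximum); x = 3 + sqrt(11) ≈ 6.3166 (local minimum)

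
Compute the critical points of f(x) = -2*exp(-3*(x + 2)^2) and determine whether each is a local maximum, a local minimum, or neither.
f'(x) = 12*(x + 2)*exp(-3*(x + 2)^2)

Solve f'(x) = 0:
  f'(x) = (12*x + 24)·exp(-3*(x + 2)^2) and exp(-3*(x + 2)^2) > 0 for every x, so f'(x) = 0 ⇔ 12*x + 24 = 0.
  Factor: 12*x + 24 = 12*(x + 2) = 0.
  ⇒ x = -2

f''(x) = 12*(1 - 6*(x + 2)^2)*exp(-3*(x + 2)^2)
Second-derivative test at each critical point:
  f''(-2) = 12 > 0 → local minimum

Critical points: x = -2 (local minimum)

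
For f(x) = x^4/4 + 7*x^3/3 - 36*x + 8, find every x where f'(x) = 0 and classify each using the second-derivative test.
f'(x) = x^3 + 7*x^2 - 36

Solve f'(x) = 0:
  Factor: x^3 + 7*x^2 - 36 = (x - 2)*(x + 3)*(x + 6) = 0.
  ⇒ x = -6, -3, 2

f''(x) = x*(3*x + 14)
Second-derivative test at each critical point:
  f''(-6) = 24 > 0 → local minimum
  f''(-3) = -15 < 0 → local maximum
  f''(2) = 40 > 0 → local minimum

Critical points: x = -6 (local minimum); x = -3 (local maximum); x = 2 (local minimum)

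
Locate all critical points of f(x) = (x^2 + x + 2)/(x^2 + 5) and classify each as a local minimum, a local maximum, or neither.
f'(x) = (-x^2 + 6*x + 5)/(x^4 + 10*x^2 + 25)

Solve f'(x) = 0:
  f'(x) = -(x^2 - 6*x - 5)/(x^2 + 5)^2; the denominator is positive wherever f is defined, so f'(x) = 0 ⇔ -x^2 + 6*x + 5 = 0.
  x^2 - 6*x - 5 = 0 has no rational roots; quadratic formula: x = (6 ± √56)/2.
  ⇒ x = 3 - sqrt(14) ≈ -0.7417, 3 + sqrt(14) ≈ 6.7417

f''(x) = 2*(x^3 - 9*x^2 - 15*x + 15)/(x^6 + 15*x^4 + 75*x^2 + 125)
Second-derivative test at each critical point:
  f''(-0.7417) = 0.2429 > 0 → local minimum
  f''(6.7417) = -0.0029 < 0 → local maximum

Critical points: x = 3 - sqrt(14) ≈ -0.7417 (local minimum); x = 3 + sqrt(14) ≈ 6.7417 (local maximum)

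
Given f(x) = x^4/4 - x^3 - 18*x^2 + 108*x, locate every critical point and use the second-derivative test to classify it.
f'(x) = x^3 - 3*x^2 - 36*x + 108

Solve f'(x) = 0:
  Factor: x^3 - 3*x^2 - 36*x + 108 = (x - 6)*(x - 3)*(x + 6) = 0.
  ⇒ x = -6, 3, 6

f''(x) = 3*x^2 - 6*x - 36
Second-derivative test at each critical point:
  f''(-6) = 108 > 0 → local minimum
  f''(3) = -27 < 0 → local maximum
  f''(6) = 36 > 0 → local minimum

Critical points: x = -6 (local minimum); x = 3 (local maximum); x = 6 (local minimum)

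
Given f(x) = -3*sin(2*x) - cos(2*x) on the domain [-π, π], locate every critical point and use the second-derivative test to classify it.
f'(x) = 2*sin(2*x) - 6*cos(2*x)

Solve f'(x) = 0 on [-π, π]:
  f'(x) = 0 ⇔ -3*cos(2*x) = -sin(2*x) ⇔ tan(2*x) = 3, i.e. 2*x = arctan(3) + nπ; keep the solutions lying in [-π, π].
  ⇒ x = -pi + atan(3)/2 ≈ -2.5171, -pi/2 + atan(3)/2 ≈ -0.9463, atan(3)/2 ≈ 0.6245, atan(3)/2 + pi/2 ≈ 2.1953

f''(x) = 12*sin(2*x) + 4*cos(2*x)
Second-derivative test at each critical point:
  f''(-2.5171) = 12.6491 > 0 → local minimum
  f''(-0.9463) = -12.6491 < 0 → local maximum
  f''(0.6245) = 12.6491 > 0 → local minimum
  f''(2.1953) = -12.6491 < 0 → local maximum

Critical points: x = -pi + atan(3)/2 ≈ -2.5171 (local minimum); x = -pi/2 + atan(3)/2 ≈ -0.9463 (local maximum); x = atan(3)/2 ≈ 0.6245 (local minimum); x = atan(3)/2 + pi/2 ≈ 2.1953 (local maximum)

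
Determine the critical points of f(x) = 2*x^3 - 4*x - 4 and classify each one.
f'(x) = 6*x^2 - 4

Solve f'(x) = 0:
  Factor: 6*x^2 - 4 = 2*(3*x^2 - 2); 3*x^2 - 2 = 0 has no rational roots; quadratic formula: x = (0 ± √24)/6.
  ⇒ x = -sqrt(6)/3 ≈ -0.8165, sqrt(6)/3 ≈ 0.8165

f''(x) = 12*x
Second-derivative test at each critical point:
  f''(-0.8165) = -9.7980 < 0 → local maximum
  f''(0.8165) = 9.7980 > 0 → local minimum

Critical points: x = -sqrt(6)/3 ≈ -0.8165 (local maximum); x = sqrt(6)/3 ≈ 0.8165 (local minimum)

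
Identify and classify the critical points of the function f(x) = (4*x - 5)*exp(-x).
f'(x) = (9 - 4*x)*exp(-x)

Solve f'(x) = 0:
  f'(x) = (9 - 4*x)·exp(-x) and exp(-x) > 0 for every x, so f'(x) = 0 ⇔ 9 - 4*x = 0.
  9 - 4*x = 0.
  ⇒ x = 9/4

f''(x) = (4*x - 13)*exp(-x)
Second-derivative test at each critical point:
  f''(9/4) = -0.4216 < 0 → local maximum

Critical points: x = 9/4 (local maximum)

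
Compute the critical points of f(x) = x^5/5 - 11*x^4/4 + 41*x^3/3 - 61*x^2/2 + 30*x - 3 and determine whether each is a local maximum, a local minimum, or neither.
f'(x) = x^4 - 11*x^3 + 41*x^2 - 61*x + 30

Solve f'(x) = 0:
  Factor: x^4 - 11*x^3 + 41*x^2 - 61*x + 30 = (x - 5)*(x - 3)*(x - 2)*(x - 1) = 0.
  ⇒ x = 1, 2, 3, 5

f''(x) = 4*x^3 - 33*x^2 + 82*x - 61
Second-derivative test at each critical point:
  f''(1) = -8 < 0 → local maximum
  f''(2) = 3 > 0 → local minimum
  f''(3) = -4 < 0 → local maximum
  f''(5) = 24 > 0 → local minimum

Critical points: x = 1 (local maximum); x = 2 (local minimum); x = 3 (local maximum); x = 5 (local minimum)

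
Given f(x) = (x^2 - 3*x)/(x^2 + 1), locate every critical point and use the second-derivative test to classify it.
f'(x) = (3*x^2 + 2*x - 3)/(x^4 + 2*x^2 + 1)

Solve f'(x) = 0:
  f'(x) = (3*x^2 + 2*x - 3)/(x^2 + 1)^2; the denominator is positive wherever f is defined, so f'(x) = 0 ⇔ 3*x^2 + 2*x - 3 = 0.
  3*x^2 + 2*x - 3 = 0 has no rational roots; quadratic formula: x = (-2 ± √40)/6.
  ⇒ x = -sqrt(10)/3 - 1/3 ≈ -1.3874, -1/3 + sqrt(10)/3 ≈ 0.7208

f''(x) = 2*(-3*x^3 - 3*x^2 + 9*x + 1)/(x^6 + 3*x^4 + 3*x^2 + 1)
Second-derivative test at each critical point:
  f''(-1.3874) = -0.7393 < 0 → local maximum
  f''(0.7208) = 2.7393 > 0 → local minimum

Critical points: x = -sqrt(10)/3 - 1/3 ≈ -1.3874 (local maximum); x = -1/3 + sqrt(10)/3 ≈ 0.7208 (local minimum)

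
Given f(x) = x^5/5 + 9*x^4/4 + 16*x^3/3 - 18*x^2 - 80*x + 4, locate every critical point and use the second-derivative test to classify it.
f'(x) = x^4 + 9*x^3 + 16*x^2 - 36*x - 80

Solve f'(x) = 0:
  Factor: x^4 + 9*x^3 + 16*x^2 - 36*x - 80 = (x - 2)*(x + 2)*(x + 4)*(x + 5) = 0.
  ⇒ x = -5, -4, -2, 2

f''(x) = 4*x^3 + 27*x^2 + 32*x - 36
Second-derivative test at each critical point:
  f''(-5) = -21 < 0 → local maximum
  f''(-4) = 12 > 0 → local minimum
  f''(-2) = -24 < 0 → local maximum
  f''(2) = 168 > 0 → local minimum

Critical points: x = -5 (local maximum); x = -4 (local minimum); x = -2 (local maximum); x = 2 (local minimum)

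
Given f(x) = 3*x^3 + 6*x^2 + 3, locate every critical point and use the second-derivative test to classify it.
f'(x) = 3*x*(3*x + 4)

Solve f'(x) = 0:
  Factor: 9*x^2 + 12*x = 3*x*(3*x + 4) = 0.
  ⇒ x = -4/3, 0

f''(x) = 18*x + 12
Second-derivative test at each critical point:
  f''(-4/3) = -12 < 0 → local maximum
  f''(0) = 12 > 0 → local minimum

Critical points: x = -4/3 (local maximum); x = 0 (local minimum)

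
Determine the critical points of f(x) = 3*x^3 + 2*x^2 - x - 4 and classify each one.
f'(x) = 9*x^2 + 4*x - 1

Solve f'(x) = 0:
  9*x^2 + 4*x - 1 = 0 has no rational roots; quadratic formula: x = (-4 ± √52)/18.
  ⇒ x = -sqrt(13)/9 - 2/9 ≈ -0.6228, -2/9 + sqrt(13)/9 ≈ 0.1784

f''(x) = 18*x + 4
Second-derivative test at each critical point:
  f''(-0.6228) = -7.2111 < 0 → local maximum
  f''(0.1784) = 7.2111 > 0 → local minimum

Critical points: x = -sqrt(13)/9 - 2/9 ≈ -0.6228 (local maximum); x = -2/9 + sqrt(13)/9 ≈ 0.1784 (local minimum)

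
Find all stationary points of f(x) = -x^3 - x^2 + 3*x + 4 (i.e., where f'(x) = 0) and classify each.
f'(x) = -3*x^2 - 2*x + 3

Solve f'(x) = 0:
  3*x^2 + 2*x - 3 = 0 has no rational roots; quadratic formula: x = (-2 ± √40)/6.
  ⇒ x = -sqrt(10)/3 - 1/3 ≈ -1.3874, -1/3 + sqrt(10)/3 ≈ 0.7208

f''(x) = -6*x - 2
Second-derivative test at each critical point:
  f''(-1.3874) = 6.3246 > 0 → local minimum
  f''(0.7208) = -6.3246 < 0 → local maximum

Critical points: x = -sqrt(10)/3 - 1/3 ≈ -1.3874 (local minimum); x = -1/3 + sqrt(10)/3 ≈ 0.7208 (local maximum)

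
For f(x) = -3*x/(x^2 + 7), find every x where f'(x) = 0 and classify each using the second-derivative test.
f'(x) = 3*(x^2 - 7)/(x^2 + 7)^2

Solve f'(x) = 0:
  f'(x) = 3*(x^2 - 7)/(x^2 + 7)^2; the denominator is positive wherever f is defined, so f'(x) = 0 ⇔ 3*x^2 - 21 = 0.
  Factor: 3*x^2 - 21 = 3*(x^2 - 7); x^2 - 7 = 0 has no rational roots; quadratic formula: x = (0 ± √28)/2.
  ⇒ x = -sqrt(7) ≈ -2.6458, sqrt(7) ≈ 2.6458

f''(x) = 6*x*(21 - x^2)/(x^2 + 7)^3
Second-derivative test at each critical point:
  f''(-2.6458) = -0.0810 < 0 → local maximum
  f''(2.6458) = 0.0810 > 0 → local minimum

Critical points: x = -sqrt(7) ≈ -2.6458 (local maximum); x = sqrt(7) ≈ 2.6458 (local minimum)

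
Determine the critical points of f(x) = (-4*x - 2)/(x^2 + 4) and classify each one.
f'(x) = 4*(x^2 + x - 4)/(x^4 + 8*x^2 + 16)

Solve f'(x) = 0:
  f'(x) = 4*(x^2 + x - 4)/(x^2 + 4)^2; the denominator is positive wherever f is defined, so f'(x) = 0 ⇔ 4*x^2 + 4*x - 16 = 0.
  Factor: 4*x^2 + 4*x - 16 = 4*(x^2 + x - 4); x^2 + x - 4 = 0 has no rational roots; quadratic formula: x = (-1 ± √17)/2.
  ⇒ x = -sqrt(17)/2 - 1/2 ≈ -2.5616, -1/2 + sqrt(17)/2 ≈ 1.5616

f''(x) = 4*(-4*x^2*(2*x + 1) + (6*x + 1)*(x^2 + 4))/(x^2 + 4)^3
Second-derivative test at each critical point:
  f''(-2.5616) = -0.1479 < 0 → local maximum
  f''(1.5616) = 0.3979 > 0 → local minimum

Critical points: x = -sqrt(17)/2 - 1/2 ≈ -2.5616 (local maximum); x = -1/2 + sqrt(17)/2 ≈ 1.5616 (local minimum)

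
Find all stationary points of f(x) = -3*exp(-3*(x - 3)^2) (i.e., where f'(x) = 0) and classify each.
f'(x) = 18*(x - 3)*exp(-3*(x - 3)^2)

Solve f'(x) = 0:
  f'(x) = (18*x - 54)·exp(-3*(x - 3)^2) and exp(-3*(x - 3)^2) > 0 for every x, so f'(x) = 0 ⇔ 18*x - 54 = 0.
  Factor: 18*x - 54 = 18*(x - 3) = 0.
  ⇒ x = 3

f''(x) = 18*(1 - 6*(x - 3)^2)*exp(-3*(x - 3)^2)
Second-derivative test at each critical point:
  f''(3) = 18 > 0 → local minimum

Critical points: x = 3 (local minimum)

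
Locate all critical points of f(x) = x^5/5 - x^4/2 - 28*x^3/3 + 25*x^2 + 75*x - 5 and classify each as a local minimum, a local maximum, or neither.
f'(x) = x^4 - 2*x^3 - 28*x^2 + 50*x + 75

Solve f'(x) = 0:
  Factor: x^4 - 2*x^3 - 28*x^2 + 50*x + 75 = (x - 5)*(x - 3)*(x + 1)*(x + 5) = 0.
  ⇒ x = -5, -1, 3, 5

f''(x) = 4*x^3 - 6*x^2 - 56*x + 50
Second-derivative test at each critical point:
  f''(-5) = -320 < 0 → local maximum
  f''(-1) = 96 > 0 → local minimum
  f''(3) = -64 < 0 → local maximum
  f''(5) = 120 > 0 → local minimum

Critical points: x = -5 (local maximum); x = -1 (local minimum); x = 3 (local maximum); x = 5 (local minimum)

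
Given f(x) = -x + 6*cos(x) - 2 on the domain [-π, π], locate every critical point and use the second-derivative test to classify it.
f'(x) = -6*sin(x) - 1

Solve f'(x) = 0 on [-π, π]:
  f'(x) = 0 ⇔ sin(x) = -1/6, i.e. x = arcsin(-1/6) + 2nπ or x = π − arcsin(-1/6) + 2nπ; keep the solutions lying in [-π, π].
  ⇒ x = -pi + asin(1/6) ≈ -2.9741, -asin(1/6) ≈ -0.1674

f''(x) = -6*cos(x)
Second-derivative test at each critical point:
  f''(-2.9741) = 5.9161 > 0 → local minimum
  f''(-0.1674) = -5.9161 < 0 → local maximum

Critical points: x = -pi + asin(1/6) ≈ -2.9741 (local minimum); x = -asin(1/6) ≈ -0.1674 (local maximum)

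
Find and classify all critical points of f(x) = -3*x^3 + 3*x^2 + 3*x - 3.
f'(x) = -9*x^2 + 6*x + 3

Solve f'(x) = 0:
  Factor: -9*x^2 + 6*x + 3 = -3*(x - 1)*(3*x + 1) = 0.
  ⇒ x = -1/3, 1

f''(x) = 6 - 18*x
Second-derivative test at each critical point:
  f''(-1/3) = 12 > 0 → local minimum
  f''(1) = -12 < 0 → local maximum

Critical points: x = -1/3 (local minimum); x = 1 (local maximum)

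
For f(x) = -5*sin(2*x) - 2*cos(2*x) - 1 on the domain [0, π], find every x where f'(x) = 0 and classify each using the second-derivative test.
f'(x) = 4*sin(2*x) - 10*cos(2*x)

Solve f'(x) = 0 on [0, π]:
  f'(x) = 0 ⇔ -5*cos(2*x) = -2*sin(2*x) ⇔ tan(2*x) = 5/2, i.e. 2*x = arctan(5/2) + nπ; keep the solutions lying in [0, π].
  ⇒ x = atan(5/2)/2 ≈ 0.5951, atan(5/2)/2 + pi/2 ≈ 2.1659

f''(x) = 20*sin(2*x) + 8*cos(2*x)
Second-derivative test at each critical point:
  f''(0.5951) = 21.5407 > 0 → local minimum
  f''(2.1659) = -21.5407 < 0 → local maximum

Critical points: x = atan(5/2)/2 ≈ 0.5951 (local minimum); x = atan(5/2)/2 + pi/2 ≈ 2.1659 (local maximum)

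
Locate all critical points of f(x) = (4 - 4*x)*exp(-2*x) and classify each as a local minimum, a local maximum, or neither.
f'(x) = 4*(2*x - 3)*exp(-2*x)

Solve f'(x) = 0:
  f'(x) = (8*x - 12)·exp(-2*x) and exp(-2*x) > 0 for every x, so f'(x) = 0 ⇔ 8*x - 12 = 0.
  Factor: 8*x - 12 = 4*(2*x - 3) = 0.
  ⇒ x = 3/2

f''(x) = 16*(2 - x)*exp(-2*x)
Second-derivative test at each critical point:
  f''(3/2) = 0.3983 > 0 → local minimum

Critical points: x = 3/2 (local minimum)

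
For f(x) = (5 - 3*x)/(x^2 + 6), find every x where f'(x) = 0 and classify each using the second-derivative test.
f'(x) = (3*x^2 - 10*x - 18)/(x^4 + 12*x^2 + 36)

Solve f'(x) = 0:
  f'(x) = (3*x^2 - 10*x - 18)/(x^2 + 6)^2; the denominator is positive wherever f is defined, so f'(x) = 0 ⇔ 3*x^2 - 10*x - 18 = 0.
  3*x^2 - 10*x - 18 = 0 has no rational roots; quadratic formula: x = (10 ± √316)/6.
  ⇒ x = 5/3 - sqrt(79)/3 ≈ -1.2961, 5/3 + sqrt(79)/3 ≈ 4.6294

f''(x) = 2*(4*x^2*(5 - 3*x) + (9*x - 5)*(x^2 + 6))/(x^2 + 6)^3
Second-derivative test at each critical point:
  f''(-1.2961) = -0.3014 < 0 → local maximum
  f''(4.6294) = 0.0236 > 0 → local minimum

Critical points: x = 5/3 - sqrt(79)/3 ≈ -1.2961 (local maximum); x = 5/3 + sqrt(79)/3 ≈ 4.6294 (local minimum)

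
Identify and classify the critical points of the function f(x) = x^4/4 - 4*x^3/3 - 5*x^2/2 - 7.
f'(x) = x*(x^2 - 4*x - 5)

Solve f'(x) = 0:
  Factor: x^3 - 4*x^2 - 5*x = x*(x - 5)*(x + 1) = 0.
  ⇒ x = -1, 0, 5

f''(x) = 3*x^2 - 8*x - 5
Second-derivative test at each critical point:
  f''(-1) = 6 > 0 → local minimum
  f''(0) = -5 < 0 → local maximum
  f''(5) = 30 > 0 → local minimum

Critical points: x = -1 (local minimum); x = 0 (local maximum); x = 5 (local minimum)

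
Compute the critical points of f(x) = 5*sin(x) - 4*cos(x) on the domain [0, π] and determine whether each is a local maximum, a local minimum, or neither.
f'(x) = 4*sin(x) + 5*cos(x)

Solve f'(x) = 0 on [0, π]:
  f'(x) = 0 ⇔ 5*cos(x) = -4*sin(x) ⇔ tan(x) = -5/4, i.e. x = arctan(-5/4) + nπ; keep the solutions lying in [0, π].
  ⇒ x = pi - atan(5/4) ≈ 2.2455

f''(x) = -5*sin(x) + 4*cos(x)
Second-derivative test at each critical point:
  f''(2.2455) = -6.4031 < 0 → local maximum

Critical points: x = pi - atan(5/4) ≈ 2.2455 (local maximum)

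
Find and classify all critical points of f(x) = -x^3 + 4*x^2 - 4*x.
f'(x) = -3*x^2 + 8*x - 4

Solve f'(x) = 0:
  Factor: -3*x^2 + 8*x - 4 = -(x - 2)*(3*x - 2) = 0.
  ⇒ x = 2/3, 2

f''(x) = 8 - 6*x
Second-derivative test at each critical point:
  f''(2/3) = 4 > 0 → local minimum
  f''(2) = -4 < 0 → local maximum

Critical points: x = 2/3 (local minimum); x = 2 (local maximum)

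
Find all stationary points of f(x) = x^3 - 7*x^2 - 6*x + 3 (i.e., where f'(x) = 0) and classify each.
f'(x) = 3*x^2 - 14*x - 6

Solve f'(x) = 0:
  3*x^2 - 14*x - 6 = 0 has no rational roots; quadratic formula: x = (14 ± √268)/6.
  ⇒ x = 7/3 - sqrt(67)/3 ≈ -0.3951, 7/3 + sqrt(67)/3 ≈ 5.0618

f''(x) = 6*x - 14
Second-derivative test at each critical point:
  f''(-0.3951) = -16.3707 < 0 → local maximum
  f''(5.0618) = 16.3707 > 0 → local minimum

Critical points: x = 7/3 - sqrt(67)/3 ≈ -0.3951 (local maximum); x = 7/3 + sqrt(67)/3 ≈ 5.0618 (local minimum)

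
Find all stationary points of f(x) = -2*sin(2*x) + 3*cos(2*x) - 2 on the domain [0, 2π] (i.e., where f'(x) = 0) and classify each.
f'(x) = -6*sin(2*x) - 4*cos(2*x)

Solve f'(x) = 0 on [0, 2π]:
  f'(x) = 0 ⇔ -2*cos(2*x) = 3*sin(2*x) ⇔ tan(2*x) = -2/3, i.e. 2*x = arctan(-2/3) + nπ; keep the solutions lying in [0, 2π].
  ⇒ x = -atan(2/3)/2 + pi/2 ≈ 1.2768, pi - atan(2/3)/2 ≈ 2.8476, -atan(2/3)/2 + 3*pi/2 ≈ 4.4184, -atan(2/3)/2 + 2*pi ≈ 5.9892

f''(x) = 8*sin(2*x) - 12*cos(2*x)
Second-derivative test at each critical point:
  f''(1.2768) = 14.4222 > 0 → local minimum
  f''(2.8476) = -14.4222 < 0 → local maximum
  f''(4.4184) = 14.4222 > 0 → local minimum
  f''(5.9892) = -14.4222 < 0 → local maximum

Critical points: x = -atan(2/3)/2 + pi/2 ≈ 1.2768 (local minimum); x = pi - atan(2/3)/2 ≈ 2.8476 (local maximum); x = -atan(2/3)/2 + 3*pi/2 ≈ 4.4184 (local minimum); x = -atan(2/3)/2 + 2*pi ≈ 5.9892 (local maximum)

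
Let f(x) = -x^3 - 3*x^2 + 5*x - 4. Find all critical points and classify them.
f'(x) = -3*x^2 - 6*x + 5

Solve f'(x) = 0:
  3*x^2 + 6*x - 5 = 0 has no rational roots; quadratic formula: x = (-6 ± √96)/6.
  ⇒ x = -2*sqrt(6)/3 - 1 ≈ -2.6330, -1 + 2*sqrt(6)/3 ≈ 0.6330

f''(x) = -6*x - 6
Second-derivative test at each critical point:
  f''(-2.6330) = 9.7980 > 0 → local minimum
  f''(0.6330) = -9.7980 < 0 → local maximum

Critical points: x = -2*sqrt(6)/3 - 1 ≈ -2.6330 (local minimum); x = -1 + 2*sqrt(6)/3 ≈ 0.6330 (local maximum)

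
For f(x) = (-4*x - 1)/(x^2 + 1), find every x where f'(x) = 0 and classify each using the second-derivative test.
f'(x) = 2*(2*x^2 + x - 2)/(x^4 + 2*x^2 + 1)

Solve f'(x) = 0:
  f'(x) = 2*(2*x^2 + x - 2)/(x^2 + 1)^2; the denominator is positive wherever f is defined, so f'(x) = 0 ⇔ 4*x^2 + 2*x - 4 = 0.
  Factor: 4*x^2 + 2*x - 4 = 2*(2*x^2 + x - 2); 2*x^2 + x - 2 = 0 has no rational roots; quadratic formula: x = (-1 ± √17)/4.
  ⇒ x = -sqrt(17)/4 - 1/4 ≈ -1.2808, -1/4 + sqrt(17)/4 ≈ 0.7808

f''(x) = 2*(-4*x^2*(4*x + 1) + (12*x + 1)*(x^2 + 1))/(x^2 + 1)^3
Second-derivative test at each critical point:
  f''(-1.2808) = -1.1828 < 0 → local maximum
  f''(0.7808) = 3.1828 > 0 → local minimum

Critical points: x = -sqrt(17)/4 - 1/4 ≈ -1.2808 (local maximum); x = -1/4 + sqrt(17)/4 ≈ 0.7808 (local minimum)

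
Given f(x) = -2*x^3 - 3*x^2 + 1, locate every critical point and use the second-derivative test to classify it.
f'(x) = 6*x*(-x - 1)

Solve f'(x) = 0:
  Factor: -6*x^2 - 6*x = -6*x*(x + 1) = 0.
  ⇒ x = -1, 0

f''(x) = -12*x - 6
Second-derivative test at each critical point:
  f''(-1) = 6 > 0 → local minimum
  f''(0) = -6 < 0 → local maximum

Critical points: x = -1 (local minimum); x = 0 (local maximum)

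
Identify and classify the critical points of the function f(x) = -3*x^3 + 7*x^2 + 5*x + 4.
f'(x) = -9*x^2 + 14*x + 5

Solve f'(x) = 0:
  9*x^2 - 14*x - 5 = 0 has no rational roots; quadratic formula: x = (14 ± √376)/18.
  ⇒ x = 7/9 - sqrt(94)/9 ≈ -0.2995, 7/9 + sqrt(94)/9 ≈ 1.8550

f''(x) = 14 - 18*x
Second-derivative test at each critical point:
  f''(-0.2995) = 19.3907 > 0 → local minimum
  f''(1.8550) = -19.3907 < 0 → local maximum

Critical points: x = 7/9 - sqrt(94)/9 ≈ -0.2995 (local minimum); x = 7/9 + sqrt(94)/9 ≈ 1.8550 (local maximum)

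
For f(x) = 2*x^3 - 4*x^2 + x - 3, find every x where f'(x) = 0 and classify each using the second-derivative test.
f'(x) = 6*x^2 - 8*x + 1

Solve f'(x) = 0:
  6*x^2 - 8*x + 1 = 0 has no rational roots; quadratic formula: x = (8 ± √40)/12.
  ⇒ x = 2/3 - sqrt(10)/6 ≈ 0.1396, sqrt(10)/6 + 2/3 ≈ 1.1937

f''(x) = 12*x - 8
Second-derivative test at each critical point:
  f''(0.1396) = -6.3246 < 0 → local maximum
  f''(1.1937) = 6.3246 > 0 → local minimum

Critical points: x = 2/3 - sqrt(10)/6 ≈ 0.1396 (local maximum); x = sqrt(10)/6 + 2/3 ≈ 1.1937 (local minimum)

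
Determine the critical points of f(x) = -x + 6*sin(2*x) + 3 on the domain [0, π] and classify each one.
f'(x) = 12*cos(2*x) - 1

Solve f'(x) = 0 on [0, π]:
  f'(x) = 0 ⇔ cos(2*x) = 1/12, i.e. 2*x = ±arccos(1/12) + 2nπ; keep the solutions lying in [0, π].
  ⇒ x = acos(1/12)/2 ≈ 0.7437, pi - acos(1/12)/2 ≈ 2.3979

f''(x) = -24*sin(2*x)
Second-derivative test at each critical point:
  f''(0.7437) = -23.9165 < 0 → local maximum
  f''(2.3979) = 23.9165 > 0 → local minimum

Critical points: x = acos(1/12)/2 ≈ 0.7437 (local maximum); x = pi - acos(1/12)/2 ≈ 2.3979 (local minimum)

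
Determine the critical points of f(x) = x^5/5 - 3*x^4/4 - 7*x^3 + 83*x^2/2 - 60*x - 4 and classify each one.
f'(x) = x^4 - 3*x^3 - 21*x^2 + 83*x - 60

Solve f'(x) = 0:
  Factor: x^4 - 3*x^3 - 21*x^2 + 83*x - 60 = (x - 4)*(x - 3)*(x - 1)*(x + 5) = 0.
  ⇒ x = -5, 1, 3, 4

f''(x) = 4*x^3 - 9*x^2 - 42*x + 83
Second-derivative test at each critical point:
  f''(-5) = -432 < 0 → local maximum
  f''(1) = 36 > 0 → local minimum
  f''(3) = -16 < 0 → local maximum
  f''(4) = 27 > 0 → local minimum

Critical points: x = -5 (local maximum); x = 1 (local minimum); x = 3 (local maximum); x = 4 (local minimum)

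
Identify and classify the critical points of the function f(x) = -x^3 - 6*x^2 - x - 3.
f'(x) = -3*x^2 - 12*x - 1

Solve f'(x) = 0:
  3*x^2 + 12*x + 1 = 0 has no rational roots; quadratic formula: x = (-12 ± √132)/6.
  ⇒ x = -2 - sqrt(33)/3 ≈ -3.9149, -2 + sqrt(33)/3 ≈ -0.0851

f''(x) = -6*x - 12
Second-derivative test at each critical point:
  f''(-3.9149) = 11.4891 > 0 → local minimum
  f''(-0.0851) = -11.4891 < 0 → local maximum

Critical points: x = -2 - sqrt(33)/3 ≈ -3.9149 (local minimum); x = -2 + sqrt(33)/3 ≈ -0.0851 (local maximum)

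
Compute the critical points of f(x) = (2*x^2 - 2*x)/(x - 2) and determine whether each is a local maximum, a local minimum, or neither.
f'(x) = 2*(x^2 - 4*x + 2)/(x^2 - 4*x + 4)

Solve f'(x) = 0:
  f'(x) = 2*(x^2 - 4*x + 2)/(x - 2)^2; the denominator is positive wherever f is defined, so f'(x) = 0 ⇔ 2*x^2 - 8*x + 4 = 0.
  Factor: 2*x^2 - 8*x + 4 = 2*(x^2 - 4*x + 2); x^2 - 4*x + 2 = 0 has no rational roots; quadratic formula: x = (4 ± √8)/2.
  ⇒ x = 2 - sqrt(2) ≈ 0.5858, sqrt(2) + 2 ≈ 3.4142

f''(x) = 8/(x^3 - 6*x^2 + 12*x - 8)
Second-derivative test at each critical point:
  f''(0.5858) = -2.8284 < 0 → local maximum
  f''(3.4142) = 2.8284 > 0 → local minimum

Critical points: x = 2 - sqrt(2) ≈ 0.5858 (local maximum); x = sqrt(2) + 2 ≈ 3.4142 (local minimum)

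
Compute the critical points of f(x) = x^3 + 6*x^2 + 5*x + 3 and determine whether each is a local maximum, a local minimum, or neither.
f'(x) = 3*x^2 + 12*x + 5

Solve f'(x) = 0:
  3*x^2 + 12*x + 5 = 0 has no rational roots; quadratic formula: x = (-12 ± √84)/6.
  ⇒ x = -2 - sqrt(21)/3 ≈ -3.5275, -2 + sqrt(21)/3 ≈ -0.4725

f''(x) = 6*x + 12
Second-derivative test at each critical point:
  f''(-3.5275) = -9.1652 < 0 → local maximum
  f''(-0.4725) = 9.1652 > 0 → local minimum

Critical points: x = -2 - sqrt(21)/3 ≈ -3.5275 (local maximum); x = -2 + sqrt(21)/3 ≈ -0.4725 (local minimum)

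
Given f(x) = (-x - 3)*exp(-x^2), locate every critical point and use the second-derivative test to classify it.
f'(x) = (2*x*(x + 3) - 1)*exp(-x^2)

Solve f'(x) = 0:
  f'(x) = (2*x^2 + 6*x - 1)·exp(-x^2) and exp(-x^2) > 0 for every x, so f'(x) = 0 ⇔ 2*x^2 + 6*x - 1 = 0.
  2*x^2 + 6*x - 1 = 0 has no rational roots; quadratic formula: x = (-6 ± √44)/4.
  ⇒ x = -sqrt(11)/2 - 3/2 ≈ -3.1583, -3/2 + sqrt(11)/2 ≈ 0.1583

f''(x) = 2*(-2*x^2*(x + 3) + 3*x + 3)*exp(-x^2)
Second-derivative test at each critical point:
  f''(-3.1583) = -3.088e-04 < 0 → local maximum
  f''(0.1583) = 6.4691 > 0 → local minimum

Critical points: x = -sqrt(11)/2 - 3/2 ≈ -3.1583 (local maximum); x = -3/2 + sqrt(11)/2 ≈ 0.1583 (local minimum)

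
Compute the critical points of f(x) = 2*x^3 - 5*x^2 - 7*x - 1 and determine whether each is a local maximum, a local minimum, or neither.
f'(x) = 6*x^2 - 10*x - 7

Solve f'(x) = 0:
  6*x^2 - 10*x - 7 = 0 has no rational roots; quadratic formula: x = (10 ± √268)/12.
  ⇒ x = 5/6 - sqrt(67)/6 ≈ -0.5309, 5/6 + sqrt(67)/6 ≈ 2.1976

f''(x) = 12*x - 10
Second-derivative test at each critical point:
  f''(-0.5309) = -16.3707 < 0 → local maximum
  f''(2.1976) = 16.3707 > 0 → local minimum

Critical points: x = 5/6 - sqrt(67)/6 ≈ -0.5309 (local maximum); x = 5/6 + sqrt(67)/6 ≈ 2.1976 (local minimum)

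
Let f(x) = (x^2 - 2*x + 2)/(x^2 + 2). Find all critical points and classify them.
f'(x) = 2*(x^2 - 2)/(x^4 + 4*x^2 + 4)

Solve f'(x) = 0:
  f'(x) = 2*(x^2 - 2)/(x^2 + 2)^2; the denominator is positive wherever f is defined, so f'(x) = 0 ⇔ 2*x^2 - 4 = 0.
  Factor: 2*x^2 - 4 = 2*(x^2 - 2); x^2 - 2 = 0 has no rational roots; quadratic formula: x = (0 ± √8)/2.
  ⇒ x = -sqrt(2) ≈ -1.4142, sqrt(2) ≈ 1.4142

f''(x) = 4*x*(6 - x^2)/(x^6 + 6*x^4 + 12*x^2 + 8)
Second-derivative test at each critical point:
  f''(-1.4142) = -0.3536 < 0 → local maximum
  f''(1.4142) = 0.3536 > 0 → local minimum

Critical points: x = -sqrt(2) ≈ -1.4142 (local maximum); x = sqrt(2) ≈ 1.4142 (local minimum)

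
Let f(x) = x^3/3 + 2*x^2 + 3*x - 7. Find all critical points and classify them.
f'(x) = x^2 + 4*x + 3

Solve f'(x) = 0:
  Factor: x^2 + 4*x + 3 = (x + 1)*(x + 3) = 0.
  ⇒ x = -3, -1

f''(x) = 2*x + 4
Second-derivative test at each critical point:
  f''(-3) = -2 < 0 → local maximum
  f''(-1) = 2 > 0 → local minimum

Critical points: x = -3 (local maximum); x = -1 (local minimum)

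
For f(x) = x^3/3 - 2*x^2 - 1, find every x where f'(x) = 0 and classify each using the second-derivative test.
f'(x) = x*(x - 4)

Solve f'(x) = 0:
  Factor: x^2 - 4*x = x*(x - 4) = 0.
  ⇒ x = 0, 4

f''(x) = 2*x - 4
Second-derivative test at each critical point:
  f''(0) = -4 < 0 → local maximum
  f''(4) = 4 > 0 → local minimum

Critical points: x = 0 (local maximum); x = 4 (local minimum)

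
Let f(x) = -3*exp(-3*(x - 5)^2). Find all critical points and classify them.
f'(x) = 18*(x - 5)*exp(-3*(x - 5)^2)

Solve f'(x) = 0:
  f'(x) = (18*x - 90)·exp(-3*(x - 5)^2) and exp(-3*(x - 5)^2) > 0 for every x, so f'(x) = 0 ⇔ 18*x - 90 = 0.
  Factor: 18*x - 90 = 18*(x - 5) = 0.
  ⇒ x = 5

f''(x) = 18*(1 - 6*(x - 5)^2)*exp(-3*(x - 5)^2)
Second-derivative test at each critical point:
  f''(5) = 18 > 0 → local minimum

Critical points: x = 5 (local minimum)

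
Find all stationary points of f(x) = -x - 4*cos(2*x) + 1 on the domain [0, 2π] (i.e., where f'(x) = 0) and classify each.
f'(x) = 8*sin(2*x) - 1

Solve f'(x) = 0 on [0, 2π]:
  f'(x) = 0 ⇔ sin(2*x) = 1/8, i.e. 2*x = arcsin(1/8) + 2nπ or 2*x = π − arcsin(1/8) + 2nπ; keep the solutions lying in [0, 2π].
  ⇒ x = asin(1/8)/2 ≈ 0.0627, -asin(1/8)/2 + pi/2 ≈ 1.5081, asin(1/8)/2 + pi ≈ 3.2043, -asin(1/8)/2 + 3*pi/2 ≈ 4.6497

f''(x) = 16*cos(2*x)
Second-derivative test at each critical point:
  f''(0.0627) = 15.8745 > 0 → local minimum
  f''(1.5081) = -15.8745 < 0 → local maximum
  f''(3.2043) = 15.8745 > 0 → local minimum
  f''(4.6497) = -15.8745 < 0 → local maximum

Critical points: x = asin(1/8)/2 ≈ 0.0627 (local minimum); x = -asin(1/8)/2 + pi/2 ≈ 1.5081 (local maximum); x = asin(1/8)/2 + pi ≈ 3.2043 (local minimum); x = -asin(1/8)/2 + 3*pi/2 ≈ 4.6497 (local maximum)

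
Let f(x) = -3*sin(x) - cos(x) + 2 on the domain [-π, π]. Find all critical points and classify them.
f'(x) = sin(x) - 3*cos(x)

Solve f'(x) = 0 on [-π, π]:
  f'(x) = 0 ⇔ -3*cos(x) = -sin(x) ⇔ tan(x) = 3, i.e. x = arctan(3) + nπ; keep the solutions lying in [-π, π].
  ⇒ x = -pi + atan(3) ≈ -1.8925, atan(3) ≈ 1.2490

f''(x) = 3*sin(x) + cos(x)
Second-derivative test at each critical point:
  f''(-1.8925) = -3.1623 < 0 → local maximum
  f''(1.2490) = 3.1623 > 0 → local minimum

Critical points: x = -pi + atan(3) ≈ -1.8925 (local maximum); x = atan(3) ≈ 1.2490 (local minimum)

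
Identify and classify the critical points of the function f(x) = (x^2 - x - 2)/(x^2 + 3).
f'(x) = (x^2 + 10*x - 3)/(x^4 + 6*x^2 + 9)

Solve f'(x) = 0:
  f'(x) = (x^2 + 10*x - 3)/(x^2 + 3)^2; the denominator is positive wherever f is defined, so f'(x) = 0 ⇔ x^2 + 10*x - 3 = 0.
  x^2 + 10*x - 3 = 0 has no rational roots; quadratic formula: x = (-10 ± √112)/2.
  ⇒ x = -2*sqrt(7) - 5 ≈ -10.2915, -5 + 2*sqrt(7) ≈ 0.2915

f''(x) = 2*(-x^3 - 15*x^2 + 9*x + 15)/(x^6 + 9*x^4 + 27*x^2 + 27)
Second-derivative test at each critical point:
  f''(-10.2915) = -0.0009 < 0 → local maximum
  f''(0.2915) = 1.1120 > 0 → local minimum

Critical points: x = -2*sqrt(7) - 5 ≈ -10.2915 (local maximum); x = -5 + 2*sqrt(7) ≈ 0.2915 (local minimum)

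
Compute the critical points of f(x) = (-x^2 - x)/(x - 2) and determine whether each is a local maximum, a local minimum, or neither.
f'(x) = (-x^2 + 4*x + 2)/(x^2 - 4*x + 4)

Solve f'(x) = 0:
  f'(x) = -(x^2 - 4*x - 2)/(x - 2)^2; the denominator is positive wherever f is defined, so f'(x) = 0 ⇔ -x^2 + 4*x + 2 = 0.
  x^2 - 4*x - 2 = 0 has no rational roots; quadratic formula: x = (4 ± √24)/2.
  ⇒ x = 2 - sqrt(6) ≈ -0.4495, 2 + sqrt(6) ≈ 4.4495

f''(x) = -12/(x^3 - 6*x^2 + 12*x - 8)
Second-derivative test at each critical point:
  f''(-0.4495) = 0.8165 > 0 → local minimum
  f''(4.4495) = -0.8165 < 0 → local maximum

Critical points: x = 2 - sqrt(6) ≈ -0.4495 (local minimum); x = 2 + sqrt(6) ≈ 4.4495 (local maximum)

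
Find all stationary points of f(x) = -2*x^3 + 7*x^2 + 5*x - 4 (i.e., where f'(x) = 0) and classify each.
f'(x) = -6*x^2 + 14*x + 5

Solve f'(x) = 0:
  6*x^2 - 14*x - 5 = 0 has no rational roots; quadratic formula: x = (14 ± √316)/12.
  ⇒ x = 7/6 - sqrt(79)/6 ≈ -0.3147, 7/6 + sqrt(79)/6 ≈ 2.6480

f''(x) = 14 - 12*x
Second-derivative test at each critical point:
  f''(-0.3147) = 17.7764 > 0 → local minimum
  f''(2.6480) = -17.7764 < 0 → local maximum

Critical points: x = 7/6 - sqrt(79)/6 ≈ -0.3147 (local minimum); x = 7/6 + sqrt(79)/6 ≈ 2.6480 (local maximum)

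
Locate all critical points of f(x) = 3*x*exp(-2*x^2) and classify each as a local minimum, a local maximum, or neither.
f'(x) = 3*(1 - 4*x^2)*exp(-2*x^2)

Solve f'(x) = 0:
  f'(x) = (3 - 12*x^2)·exp(-2*x^2) and exp(-2*x^2) > 0 for every x, so f'(x) = 0 ⇔ 3 - 12*x^2 = 0.
  Factor: 3 - 12*x^2 = -3*(2*x - 1)*(2*x + 1) = 0.
  ⇒ x = -1/2, 1/2

f''(x) = (48*x^3 - 36*x)*exp(-2*x^2)
Second-derivative test at each critical point:
  f''(-1/2) = 7.2784 > 0 → local minimum
  f''(1/2) = -7.2784 < 0 → local maximum

Critical points: x = -1/2 (local minimum); x = 1/2 (local maximum)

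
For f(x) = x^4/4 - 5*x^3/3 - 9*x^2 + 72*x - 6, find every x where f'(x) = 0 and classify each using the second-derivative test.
f'(x) = x^3 - 5*x^2 - 18*x + 72

Solve f'(x) = 0:
  Factor: x^3 - 5*x^2 - 18*x + 72 = (x - 6)*(x - 3)*(x + 4) = 0.
  ⇒ x = -4, 3, 6

f''(x) = 3*x^2 - 10*x - 18
Second-derivative test at each critical point:
  f''(-4) = 70 > 0 → local minimum
  f''(3) = -21 < 0 → local maximum
  f''(6) = 30 > 0 → local minimum

Critical points: x = -4 (local minimum); x = 3 (local maximum); x = 6 (local minimum)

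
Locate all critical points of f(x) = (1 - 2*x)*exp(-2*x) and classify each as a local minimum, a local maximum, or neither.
f'(x) = 4*(x - 1)*exp(-2*x)

Solve f'(x) = 0:
  f'(x) = (4*x - 4)·exp(-2*x) and exp(-2*x) > 0 for every x, so f'(x) = 0 ⇔ 4*x - 4 = 0.
  Factor: 4*x - 4 = 4*(x - 1) = 0.
  ⇒ x = 1

f''(x) = 4*(3 - 2*x)*exp(-2*x)
Second-derivative test at each critical point:
  f''(1) = 0.5413 > 0 → local minimum

Critical points: x = 1 (local minimum)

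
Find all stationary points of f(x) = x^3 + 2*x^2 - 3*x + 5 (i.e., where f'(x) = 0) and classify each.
f'(x) = 3*x^2 + 4*x - 3

Solve f'(x) = 0:
  3*x^2 + 4*x - 3 = 0 has no rational roots; quadratic formula: x = (-4 ± √52)/6.
  ⇒ x = -sqrt(13)/3 - 2/3 ≈ -1.8685, -2/3 + sqrt(13)/3 ≈ 0.5352

f''(x) = 6*x + 4
Second-derivative test at each critical point:
  f''(-1.8685) = -7.2111 < 0 → local maximum
  f''(0.5352) = 7.2111 > 0 → local minimum

Critical points: x = -sqrt(13)/3 - 2/3 ≈ -1.8685 (local maximum); x = -2/3 + sqrt(13)/3 ≈ 0.5352 (local minimum)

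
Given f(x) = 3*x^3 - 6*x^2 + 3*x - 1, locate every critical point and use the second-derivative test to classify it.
f'(x) = 9*x^2 - 12*x + 3

Solve f'(x) = 0:
  Factor: 9*x^2 - 12*x + 3 = 3*(x - 1)*(3*x - 1) = 0.
  ⇒ x = 1/3, 1

f''(x) = 18*x - 12
Second-derivative test at each critical point:
  f''(1/3) = -6 < 0 → local maximum
  f''(1) = 6 > 0 → local minimum

Critical points: x = 1/3 (local maximum); x = 1 (local minimum)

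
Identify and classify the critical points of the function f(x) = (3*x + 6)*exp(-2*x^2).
f'(x) = 3*(-4*x*(x + 2) + 1)*exp(-2*x^2)

Solve f'(x) = 0:
  f'(x) = (-12*x^2 - 24*x + 3)·exp(-2*x^2) and exp(-2*x^2) > 0 for every x, so f'(x) = 0 ⇔ -12*x^2 - 24*x + 3 = 0.
  Factor: -12*x^2 - 24*x + 3 = -3*(4*x^2 + 8*x - 1); 4*x^2 + 8*x - 1 = 0 has no rational roots; quadratic formula: x = (-8 ± √80)/8.
  ⇒ x = -sqrt(5)/2 - 1 ≈ -2.1180, -1 + sqrt(5)/2 ≈ 0.1180

f''(x) = 12*(4*x^2*(x + 2) - 3*x - 2)*exp(-2*x^2)
Second-derivative test at each critical point:
  f''(-2.1180) = 0.0034 > 0 → local minimum
  f''(0.1180) = -26.0955 < 0 → local maximum

Critical points: x = -sqrt(5)/2 - 1 ≈ -2.1180 (local minimum); x = -1 + sqrt(5)/2 ≈ 0.1180 (local maximum)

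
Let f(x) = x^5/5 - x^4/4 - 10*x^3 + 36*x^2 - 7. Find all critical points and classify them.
f'(x) = x*(x^3 - x^2 - 30*x + 72)

Solve f'(x) = 0:
  Factor: x^4 - x^3 - 30*x^2 + 72*x = x*(x - 4)*(x - 3)*(x + 6) = 0.
  ⇒ x = -6, 0, 3, 4

f''(x) = 4*x^3 - 3*x^2 - 60*x + 72
Second-derivative test at each critical point:
  f''(-6) = -540 < 0 → local maximum
  f''(0) = 72 > 0 → local minimum
  f''(3) = -27 < 0 → local maximum
  f''(4) = 40 > 0 → local minimum

Critical points: x = -6 (local maximum); x = 0 (local minimum); x = 3 (local maximum); x = 4 (local minimum)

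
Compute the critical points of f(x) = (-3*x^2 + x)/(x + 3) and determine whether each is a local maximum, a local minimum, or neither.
f'(x) = 3*(-x^2 - 6*x + 1)/(x^2 + 6*x + 9)

Solve f'(x) = 0:
  f'(x) = -3*(x^2 + 6*x - 1)/(x + 3)^2; the denominator is positive wherever f is defined, so f'(x) = 0 ⇔ -3*x^2 - 18*x + 3 = 0.
  Factor: -3*x^2 - 18*x + 3 = -3*(x^2 + 6*x - 1); x^2 + 6*x - 1 = 0 has no rational roots; quadratic formula: x = (-6 ± √40)/2.
  ⇒ x = -sqrt(10) - 3 ≈ -6.1623, -3 + sqrt(10) ≈ 0.1623

f''(x) = -60/(x^3 + 9*x^2 + 27*x + 27)
Second-derivative test at each critical point:
  f''(-6.1623) = 1.8974 > 0 → local minimum
  f''(0.1623) = -1.8974 < 0 → local maximum

Critical points: x = -sqrt(10) - 3 ≈ -6.1623 (local minimum); x = -3 + sqrt(10) ≈ 0.1623 (local maximum)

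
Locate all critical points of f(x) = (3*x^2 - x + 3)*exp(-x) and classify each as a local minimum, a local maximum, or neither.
f'(x) = (-3*x^2 + 7*x - 4)*exp(-x)

Solve f'(x) = 0:
  f'(x) = (-3*x^2 + 7*x - 4)·exp(-x) and exp(-x) > 0 for every x, so f'(x) = 0 ⇔ -3*x^2 + 7*x - 4 = 0.
  Factor: -3*x^2 + 7*x - 4 = -(x - 1)*(3*x - 4) = 0.
  ⇒ x = 1, 4/3

f''(x) = (3*x^2 - 13*x + 11)*exp(-x)
Second-derivative test at each critical point:
  f''(1) = 0.3679 > 0 → local minimum
  f''(4/3) = -0.2636 < 0 → local maximum

Critical points: x = 1 (local minimum); x = 4/3 (local maximum)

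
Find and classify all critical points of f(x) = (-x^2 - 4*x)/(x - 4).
f'(x) = (-x^2 + 8*x + 16)/(x^2 - 8*x + 16)

Solve f'(x) = 0:
  f'(x) = -(x^2 - 8*x - 16)/(x - 4)^2; the denominator is positive wherever f is defined, so f'(x) = 0 ⇔ -x^2 + 8*x + 16 = 0.
  x^2 - 8*x - 16 = 0 has no rational roots; quadratic formula: x = (8 ± √128)/2.
  ⇒ x = 4 - 4*sqrt(2) ≈ -1.6569, 4 + 4*sqrt(2) ≈ 9.6569

f''(x) = -64/(x^3 - 12*x^2 + 48*x - 64)
Second-derivative test at each critical point:
  f''(-1.6569) = 0.3536 > 0 → local minimum
  f''(9.6569) = -0.3536 < 0 → local maximum

Critical points: x = 4 - 4*sqrt(2) ≈ -1.6569 (local minimum); x = 4 + 4*sqrt(2) ≈ 9.6569 (local maximum)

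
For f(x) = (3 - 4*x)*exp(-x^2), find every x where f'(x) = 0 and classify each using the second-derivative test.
f'(x) = 2*(x*(4*x - 3) - 2)*exp(-x^2)

Solve f'(x) = 0:
  f'(x) = (8*x^2 - 6*x - 4)·exp(-x^2) and exp(-x^2) > 0 for every x, so f'(x) = 0 ⇔ 8*x^2 - 6*x - 4 = 0.
  Factor: 8*x^2 - 6*x - 4 = 2*(4*x^2 - 3*x - 2); 4*x^2 - 3*x - 2 = 0 has no rational roots; quadratic formula: x = (3 ± √41)/8.
  ⇒ x = 3/8 - sqrt(41)/8 ≈ -0.4254, 3/8 + sqrt(41)/8 ≈ 1.1754

f''(x) = 2*(2*x^2*(3 - 4*x) + 12*x - 3)*exp(-x^2)
Second-derivative test at each critical point:
  f''(-0.4254) = -10.6864 < 0 → local maximum
  f''(1.1754) = 3.2168 > 0 → local minimum

Critical points: x = 3/8 - sqrt(41)/8 ≈ -0.4254 (local maximum); x = 3/8 + sqrt(41)/8 ≈ 1.1754 (local minimum)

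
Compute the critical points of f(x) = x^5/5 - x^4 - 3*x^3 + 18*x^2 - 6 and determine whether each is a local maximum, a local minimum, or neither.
f'(x) = x*(x^3 - 4*x^2 - 9*x + 36)

Solve f'(x) = 0:
  Factor: x^4 - 4*x^3 - 9*x^2 + 36*x = x*(x - 4)*(x - 3)*(x + 3) = 0.
  ⇒ x = -3, 0, 3, 4

f''(x) = 4*x^3 - 12*x^2 - 18*x + 36
Second-derivative test at each critical point:
  f''(-3) = -126 < 0 → local maximum
  f''(0) = 36 > 0 → local minimum
  f''(3) = -18 < 0 → local maximum
  f''(4) = 28 > 0 → local minimum

Critical points: x = -3 (local maximum); x = 0 (local minimum); x = 3 (local maximum); x = 4 (local minimum)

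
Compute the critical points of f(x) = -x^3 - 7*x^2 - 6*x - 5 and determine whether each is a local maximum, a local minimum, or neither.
f'(x) = -3*x^2 - 14*x - 6

Solve f'(x) = 0:
  3*x^2 + 14*x + 6 = 0 has no rational roots; quadratic formula: x = (-14 ± √124)/6.
  ⇒ x = -7/3 - sqrt(31)/3 ≈ -4.1893, -7/3 + sqrt(31)/3 ≈ -0.4774

f''(x) = -6*x - 14
Second-derivative test at each critical point:
  f''(-4.1893) = 11.1355 > 0 → local minimum
  f''(-0.4774) = -11.1355 < 0 → local maximum

Critical points: x = -7/3 - sqrt(31)/3 ≈ -4.1893 (local minimum); x = -7/3 + sqrt(31)/3 ≈ -0.4774 (local maximum)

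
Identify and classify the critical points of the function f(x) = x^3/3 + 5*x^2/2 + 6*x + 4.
f'(x) = x^2 + 5*x + 6

Solve f'(x) = 0:
  Factor: x^2 + 5*x + 6 = (x + 2)*(x + 3) = 0.
  ⇒ x = -3, -2

f''(x) = 2*x + 5
Second-derivative test at each critical point:
  f''(-3) = -1 < 0 → local maximum
  f''(-2) = 1 > 0 → local minimum

Critical points: x = -3 (local maximum); x = -2 (local minimum)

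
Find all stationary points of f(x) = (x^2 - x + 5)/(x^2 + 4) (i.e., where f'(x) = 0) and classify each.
f'(x) = (x^2 - 2*x - 4)/(x^4 + 8*x^2 + 16)

Solve f'(x) = 0:
  f'(x) = (x^2 - 2*x - 4)/(x^2 + 4)^2; the denominator is positive wherever f is defined, so f'(x) = 0 ⇔ x^2 - 2*x - 4 = 0.
  x^2 - 2*x - 4 = 0 has no rational roots; quadratic formula: x = (2 ± √20)/2.
  ⇒ x = 1 - sqrt(5) ≈ -1.2361, 1 + sqrt(5) ≈ 3.2361

f''(x) = 2*(-x^3 + 3*x^2 + 12*x - 4)/(x^6 + 12*x^4 + 48*x^2 + 64)
Second-derivative test at each critical point:
  f''(-1.2361) = -0.1464 < 0 → local maximum
  f''(3.2361) = 0.0214 > 0 → local minimum

Critical points: x = 1 - sqrt(5) ≈ -1.2361 (local maximum); x = 1 + sqrt(5) ≈ 3.2361 (local minimum)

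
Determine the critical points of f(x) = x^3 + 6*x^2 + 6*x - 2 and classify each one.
f'(x) = 3*x^2 + 12*x + 6

Solve f'(x) = 0:
  Factor: 3*x^2 + 12*x + 6 = 3*(x^2 + 4*x + 2); x^2 + 4*x + 2 = 0 has no rational roots; quadratic formula: x = (-4 ± √8)/2.
  ⇒ x = -2 - sqrt(2) ≈ -3.4142, -2 + sqrt(2) ≈ -0.5858

f''(x) = 6*x + 12
Second-derivative test at each critical point:
  f''(-3.4142) = -8.4853 < 0 → local maximum
  f''(-0.5858) = 8.4853 > 0 → local minimum

Critical points: x = -2 - sqrt(2) ≈ -3.4142 (local maximum); x = -2 + sqrt(2) ≈ -0.5858 (local minimum)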